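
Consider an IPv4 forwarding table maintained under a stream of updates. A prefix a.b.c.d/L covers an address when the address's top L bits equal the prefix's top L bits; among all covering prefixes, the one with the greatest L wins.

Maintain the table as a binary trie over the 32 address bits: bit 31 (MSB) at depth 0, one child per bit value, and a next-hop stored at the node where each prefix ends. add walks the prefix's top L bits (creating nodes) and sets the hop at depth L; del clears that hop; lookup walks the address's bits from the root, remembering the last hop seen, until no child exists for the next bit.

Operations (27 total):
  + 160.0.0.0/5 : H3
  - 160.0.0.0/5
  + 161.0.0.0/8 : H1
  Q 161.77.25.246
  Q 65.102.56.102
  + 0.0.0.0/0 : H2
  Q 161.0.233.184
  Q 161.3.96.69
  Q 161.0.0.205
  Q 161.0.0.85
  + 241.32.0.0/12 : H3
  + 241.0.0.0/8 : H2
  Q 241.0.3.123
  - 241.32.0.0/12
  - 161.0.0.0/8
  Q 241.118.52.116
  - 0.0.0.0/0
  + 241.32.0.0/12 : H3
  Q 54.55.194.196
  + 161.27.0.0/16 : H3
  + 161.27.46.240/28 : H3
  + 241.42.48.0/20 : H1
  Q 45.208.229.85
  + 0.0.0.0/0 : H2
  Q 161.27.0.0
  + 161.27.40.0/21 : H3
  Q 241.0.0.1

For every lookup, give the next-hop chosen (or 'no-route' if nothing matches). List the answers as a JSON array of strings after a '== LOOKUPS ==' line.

Apply in order:
  add 160.0.0.0/5 -> H3 at depth 5
  del 160.0.0.0/5 (clear depth 5)
  add 161.0.0.0/8 -> H1 at depth 8
  lookup 161.77.25.246: bits 10100001 walk d0:-→d1:-→d2:-→d3:-→d4:-→d5:-→d6:-→d7:-→d8:H1 -> H1
  lookup 65.102.56.102: bits ε walk d0:- -> no-route
  add 0.0.0.0/0 -> H2 at depth 0
  lookup 161.0.233.184: bits 10100001 walk d0:H2→d1:-→d2:-→d3:-→d4:-→d5:-→d6:-→d7:-→d8:H1 -> H1
  lookup 161.3.96.69: bits 10100001 walk d0:H2→d1:-→d2:-→d3:-→d4:-→d5:-→d6:-→d7:-→d8:H1 -> H1
  lookup 161.0.0.205: bits 10100001 walk d0:H2→d1:-→d2:-→d3:-→d4:-→d5:-→d6:-→d7:-→d8:H1 -> H1
  lookup 161.0.0.85: bits 10100001 walk d0:H2→d1:-→d2:-→d3:-→d4:-→d5:-→d6:-→d7:-→d8:H1 -> H1
  add 241.32.0.0/12 -> H3 at depth 12
  add 241.0.0.0/8 -> H2 at depth 8
  lookup 241.0.3.123: bits 1111000100 walk d0:H2→d1:-→d2:-→d3:-→d4:-→d5:-→d6:-→d7:-→d8:H2→d9:-→d10:- -> H2
  del 241.32.0.0/12 (clear depth 12)
  del 161.0.0.0/8 (clear depth 8)
  lookup 241.118.52.116: bits 111100010 walk d0:H2→d1:-→d2:-→d3:-→d4:-→d5:-→d6:-→d7:-→d8:H2→d9:- -> H2
  del 0.0.0.0/0 (clear depth 0)
  add 241.32.0.0/12 -> H3 at depth 12
  lookup 54.55.194.196: bits ε walk d0:- -> no-route
  add 161.27.0.0/16 -> H3 at depth 16
  add 161.27.46.240/28 -> H3 at depth 28
  add 241.42.48.0/20 -> H1 at depth 20
  lookup 45.208.229.85: bits ε walk d0:- -> no-route
  add 0.0.0.0/0 -> H2 at depth 0
  lookup 161.27.0.0: bits 101000010001101100 walk d0:H2→d1:-→d2:-→d3:-→d4:-→d5:-→d6:-→d7:-→d8:-→d9:-→d10:-→d11:-→d12:-→d13:-→d14:-→d15:-→d16:H3→d17:-→d18:- -> H3
  add 161.27.40.0/21 -> H3 at depth 21
  lookup 241.0.0.1: bits 1111000100 walk d0:H2→d1:-→d2:-→d3:-→d4:-→d5:-→d6:-→d7:-→d8:H2→d9:-→d10:- -> H2

== LOOKUPS ==
["H1","no-route","H1","H1","H1","H1","H2","H2","no-route","no-route","H3","H2"]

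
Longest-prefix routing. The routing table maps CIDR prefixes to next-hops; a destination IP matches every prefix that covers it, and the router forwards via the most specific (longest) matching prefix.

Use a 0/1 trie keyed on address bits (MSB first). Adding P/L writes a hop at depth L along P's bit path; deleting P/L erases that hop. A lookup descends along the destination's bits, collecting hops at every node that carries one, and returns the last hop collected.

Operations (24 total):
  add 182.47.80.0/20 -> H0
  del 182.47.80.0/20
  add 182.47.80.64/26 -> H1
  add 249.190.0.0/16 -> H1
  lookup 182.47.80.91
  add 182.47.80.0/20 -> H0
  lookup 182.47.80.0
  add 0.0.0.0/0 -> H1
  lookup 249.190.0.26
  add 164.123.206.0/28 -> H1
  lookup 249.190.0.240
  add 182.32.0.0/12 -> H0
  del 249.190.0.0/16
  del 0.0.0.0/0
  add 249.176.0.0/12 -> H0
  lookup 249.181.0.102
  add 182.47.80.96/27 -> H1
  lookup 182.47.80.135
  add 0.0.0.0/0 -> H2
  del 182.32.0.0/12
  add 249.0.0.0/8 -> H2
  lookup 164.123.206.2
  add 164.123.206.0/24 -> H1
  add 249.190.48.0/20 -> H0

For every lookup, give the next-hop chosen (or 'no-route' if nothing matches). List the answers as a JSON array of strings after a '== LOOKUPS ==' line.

Process each operation:
  add 182.47.80.0/20 -> H0 at depth 20
  del 182.47.80.0/20 (clear depth 20)
  add 182.47.80.64/26 -> H1 at depth 26
  add 249.190.0.0/16 -> H1 at depth 16
  lookup 182.47.80.91: bits 10110110001011110101000001 walk d0:-→d1:-→d2:-→d3:-→d4:-→d5:-→d6:-→d7:-→d8:-→d9:-→d10:-→d11:-→d12:-→d13:-→d14:-→d15:-→d16:-→d17:-→d18:-→d19:-→d20:-→d21:-→d22:-→d23:-→d24:-→d25:-→d26:H1 -> H1
  add 182.47.80.0/20 -> H0 at depth 20
  lookup 182.47.80.0: bits 1011011000101111010100000 walk d0:-→d1:-→d2:-→d3:-→d4:-→d5:-→d6:-→d7:-→d8:-→d9:-→d10:-→d11:-→d12:-→d13:-→d14:-→d15:-→d16:-→d17:-→d18:-→d19:-→d20:H0→d21:-→d22:-→d23:-→d24:-→d25:- -> H0
  add 0.0.0.0/0 -> H1 at depth 0
  lookup 249.190.0.26: bits 1111100110111110 walk d0:H1→d1:-→d2:-→d3:-→d4:-→d5:-→d6:-→d7:-→d8:-→d9:-→d10:-→d11:-→d12:-→d13:-→d14:-→d15:-→d16:H1 -> H1
  add 164.123.206.0/28 -> H1 at depth 28
  lookup 249.190.0.240: bits 1111100110111110 walk d0:H1→d1:-→d2:-→d3:-→d4:-→d5:-→d6:-→d7:-→d8:-→d9:-→d10:-→d11:-→d12:-→d13:-→d14:-→d15:-→d16:H1 -> H1
  add 182.32.0.0/12 -> H0 at depth 12
  del 249.190.0.0/16 (clear depth 16)
  del 0.0.0.0/0 (clear depth 0)
  add 249.176.0.0/12 -> H0 at depth 12
  lookup 249.181.0.102: bits 111110011011 walk d0:-→d1:-→d2:-→d3:-→d4:-→d5:-→d6:-→d7:-→d8:-→d9:-→d10:-→d11:-→d12:H0 -> H0
  add 182.47.80.96/27 -> H1 at depth 27
  lookup 182.47.80.135: bits 101101100010111101010000 walk d0:-→d1:-→d2:-→d3:-→d4:-→d5:-→d6:-→d7:-→d8:-→d9:-→d10:-→d11:-→d12:H0→d13:-→d14:-→d15:-→d16:-→d17:-→d18:-→d19:-→d20:H0→d21:-→d22:-→d23:-→d24:- -> H0
  add 0.0.0.0/0 -> H2 at depth 0
  del 182.32.0.0/12 (clear depth 12)
  add 249.0.0.0/8 -> H2 at depth 8
  lookup 164.123.206.2: bits 1010010001111011110011100000 walk d0:H2→d1:-→d2:-→d3:-→d4:-→d5:-→d6:-→d7:-→d8:-→d9:-→d10:-→d11:-→d12:-→d13:-→d14:-→d15:-→d16:-→d17:-→d18:-→d19:-→d20:-→d21:-→d22:-→d23:-→d24:-→d25:-→d26:-→d27:-→d28:H1 -> H1
  add 164.123.206.0/24 -> H1 at depth 24
  add 249.190.48.0/20 -> H0 at depth 20

== LOOKUPS ==
["H1","H0","H1","H1","H0","H0","H1"]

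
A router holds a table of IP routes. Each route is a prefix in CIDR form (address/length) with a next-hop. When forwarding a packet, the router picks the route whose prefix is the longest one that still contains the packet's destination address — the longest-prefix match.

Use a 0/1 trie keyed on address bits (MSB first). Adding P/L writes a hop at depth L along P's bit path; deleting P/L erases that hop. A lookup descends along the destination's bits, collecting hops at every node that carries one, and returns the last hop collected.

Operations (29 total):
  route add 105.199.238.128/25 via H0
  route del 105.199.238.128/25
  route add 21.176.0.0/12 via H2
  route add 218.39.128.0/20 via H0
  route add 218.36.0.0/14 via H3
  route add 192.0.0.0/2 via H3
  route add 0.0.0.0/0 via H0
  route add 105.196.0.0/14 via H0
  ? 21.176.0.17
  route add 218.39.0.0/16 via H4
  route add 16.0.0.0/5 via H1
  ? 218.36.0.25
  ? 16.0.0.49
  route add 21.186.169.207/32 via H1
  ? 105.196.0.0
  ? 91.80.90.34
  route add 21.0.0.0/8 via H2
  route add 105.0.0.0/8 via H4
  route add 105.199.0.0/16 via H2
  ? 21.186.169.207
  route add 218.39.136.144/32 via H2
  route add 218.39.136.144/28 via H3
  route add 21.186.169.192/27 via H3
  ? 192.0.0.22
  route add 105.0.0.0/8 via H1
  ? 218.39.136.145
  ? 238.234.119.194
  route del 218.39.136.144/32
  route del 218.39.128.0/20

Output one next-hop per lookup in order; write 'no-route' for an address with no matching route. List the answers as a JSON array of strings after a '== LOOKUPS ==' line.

Apply in order:
  add 105.199.238.128/25 -> H0 at depth 25
  del 105.199.238.128/25 (clear depth 25)
  add 21.176.0.0/12 -> H2 at depth 12
  add 218.39.128.0/20 -> H0 at depth 20
  add 218.36.0.0/14 -> H3 at depth 14
  add 192.0.0.0/2 -> H3 at depth 2
  add 0.0.0.0/0 -> H0 at depth 0
  add 105.196.0.0/14 -> H0 at depth 14
  Q 21.176.0.17: descend 000101011011 ; hops seen [H0,H2] ; pick H2
  add 218.39.0.0/16 -> H4 at depth 16
  add 16.0.0.0/5 -> H1 at depth 5
  Q 218.36.0.25: descend 11011010001001 ; hops seen [H0,H3,H3] ; pick H3
  Q 16.0.0.49: descend 00010 ; hops seen [H0,H1] ; pick H1
  add 21.186.169.207/32 -> H1 at depth 32
  Q 105.196.0.0: descend 01101001110001 ; hops seen [H0,H0] ; pick H0
  Q 91.80.90.34: descend 01 ; hops seen [H0] ; pick H0
  add 21.0.0.0/8 -> H2 at depth 8
  add 105.0.0.0/8 -> H4 at depth 8
  add 105.199.0.0/16 -> H2 at depth 16
  Q 21.186.169.207: descend 00010101101110101010100111001111 ; hops seen [H0,H1,H2,H2,H1] ; pick H1
  add 218.39.136.144/32 -> H2 at depth 32
  add 218.39.136.144/28 -> H3 at depth 28
  add 21.186.169.192/27 -> H3 at depth 27
  Q 192.0.0.22: descend 110 ; hops seen [H0,H3] ; pick H3
  add 105.0.0.0/8 -> H1 at depth 8
  Q 218.39.136.145: descend 1101101000100111100010001001000 ; hops seen [H0,H3,H3,H4,H0,H3] ; pick H3
  Q 238.234.119.194: descend 11 ; hops seen [H0,H3] ; pick H3
  del 218.39.136.144/32 (clear depth 32)
  del 218.39.128.0/20 (clear depth 20)

== LOOKUPS ==
["H2","H3","H1","H0","H0","H1","H3","H3","H3"]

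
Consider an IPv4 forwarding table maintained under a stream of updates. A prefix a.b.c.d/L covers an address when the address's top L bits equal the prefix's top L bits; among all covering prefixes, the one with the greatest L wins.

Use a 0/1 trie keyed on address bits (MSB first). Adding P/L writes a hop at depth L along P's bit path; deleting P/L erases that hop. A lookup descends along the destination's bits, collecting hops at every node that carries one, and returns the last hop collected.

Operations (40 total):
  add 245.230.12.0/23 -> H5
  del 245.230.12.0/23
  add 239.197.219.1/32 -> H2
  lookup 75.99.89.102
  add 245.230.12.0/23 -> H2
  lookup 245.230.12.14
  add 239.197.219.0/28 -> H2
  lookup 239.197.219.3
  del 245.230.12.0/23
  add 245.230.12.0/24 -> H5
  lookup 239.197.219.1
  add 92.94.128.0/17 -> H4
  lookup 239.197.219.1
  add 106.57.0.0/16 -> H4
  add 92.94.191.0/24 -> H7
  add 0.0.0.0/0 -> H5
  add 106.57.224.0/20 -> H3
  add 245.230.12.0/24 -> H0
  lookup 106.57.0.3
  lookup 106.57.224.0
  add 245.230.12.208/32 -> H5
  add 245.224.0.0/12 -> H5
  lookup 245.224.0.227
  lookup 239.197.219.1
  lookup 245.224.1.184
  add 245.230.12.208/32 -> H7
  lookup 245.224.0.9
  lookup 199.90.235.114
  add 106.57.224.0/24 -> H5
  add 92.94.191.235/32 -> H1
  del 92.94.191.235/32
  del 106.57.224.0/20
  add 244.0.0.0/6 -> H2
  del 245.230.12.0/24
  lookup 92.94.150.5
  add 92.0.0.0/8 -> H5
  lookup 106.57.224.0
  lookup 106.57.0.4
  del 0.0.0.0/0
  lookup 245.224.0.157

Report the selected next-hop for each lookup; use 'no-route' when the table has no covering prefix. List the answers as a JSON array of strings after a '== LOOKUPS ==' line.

Trace:
  + 245.230.12.0/23 (H5) depth=23
  del 245.230.12.0/23 (clear depth 23)
  + 239.197.219.1/32 (H2) depth=32
  Q 75.99.89.102: descend ε ; hops seen [∅] ; pick no-route
  + 245.230.12.0/23 (H2) depth=23
  Q 245.230.12.14: descend 11110101111001100000110 ; hops seen [H2] ; pick H2
  + 239.197.219.0/28 (H2) depth=28
  Q 239.197.219.3: descend 111011111100010111011011000000 ; hops seen [H2] ; pick H2
  del 245.230.12.0/23 (clear depth 23)
  + 245.230.12.0/24 (H5) depth=24
  Q 239.197.219.1: descend 11101111110001011101101100000001 ; hops seen [H2,H2] ; pick H2
  + 92.94.128.0/17 (H4) depth=17
  Q 239.197.219.1: descend 11101111110001011101101100000001 ; hops seen [H2,H2] ; pick H2
  + 106.57.0.0/16 (H4) depth=16
  + 92.94.191.0/24 (H7) depth=24
  + 0.0.0.0/0 (H5) depth=0
  + 106.57.224.0/20 (H3) depth=20
  + 245.230.12.0/24 (H0) depth=24
  Q 106.57.0.3: descend 0110101000111001 ; hops seen [H5,H4] ; pick H4
  Q 106.57.224.0: descend 01101010001110011110 ; hops seen [H5,H4,H3] ; pick H3
  + 245.230.12.208/32 (H5) depth=32
  + 245.224.0.0/12 (H5) depth=12
  Q 245.224.0.227: descend 1111010111100 ; hops seen [H5,H5] ; pick H5
  Q 239.197.219.1: descend 11101111110001011101101100000001 ; hops seen [H5,H2,H2] ; pick H2
  Q 245.224.1.184: descend 1111010111100 ; hops seen [H5,H5] ; pick H5
  + 245.230.12.208/32 (H7) depth=32
  Q 245.224.0.9: descend 1111010111100 ; hops seen [H5,H5] ; pick H5
  Q 199.90.235.114: descend 11 ; hops seen [H5] ; pick H5
  + 106.57.224.0/24 (H5) depth=24
  + 92.94.191.235/32 (H1) depth=32
  del 92.94.191.235/32 (clear depth 32)
  del 106.57.224.0/20 (clear depth 20)
  + 244.0.0.0/6 (H2) depth=6
  del 245.230.12.0/24 (clear depth 24)
  Q 92.94.150.5: descend 010111000101111010 ; hops seen [H5,H4] ; pick H4
  + 92.0.0.0/8 (H5) depth=8
  Q 106.57.224.0: descend 011010100011100111100000 ; hops seen [H5,H4,H5] ; pick H5
  Q 106.57.0.4: descend 0110101000111001 ; hops seen [H5,H4] ; pick H4
  del 0.0.0.0/0 (clear depth 0)
  Q 245.224.0.157: descend 1111010111100 ; hops seen [H2,H5] ; pick H5

== LOOKUPS ==
["no-route","H2","H2","H2","H2","H4","H3","H5","H2","H5","H5","H5","H4","H5","H4","H5"]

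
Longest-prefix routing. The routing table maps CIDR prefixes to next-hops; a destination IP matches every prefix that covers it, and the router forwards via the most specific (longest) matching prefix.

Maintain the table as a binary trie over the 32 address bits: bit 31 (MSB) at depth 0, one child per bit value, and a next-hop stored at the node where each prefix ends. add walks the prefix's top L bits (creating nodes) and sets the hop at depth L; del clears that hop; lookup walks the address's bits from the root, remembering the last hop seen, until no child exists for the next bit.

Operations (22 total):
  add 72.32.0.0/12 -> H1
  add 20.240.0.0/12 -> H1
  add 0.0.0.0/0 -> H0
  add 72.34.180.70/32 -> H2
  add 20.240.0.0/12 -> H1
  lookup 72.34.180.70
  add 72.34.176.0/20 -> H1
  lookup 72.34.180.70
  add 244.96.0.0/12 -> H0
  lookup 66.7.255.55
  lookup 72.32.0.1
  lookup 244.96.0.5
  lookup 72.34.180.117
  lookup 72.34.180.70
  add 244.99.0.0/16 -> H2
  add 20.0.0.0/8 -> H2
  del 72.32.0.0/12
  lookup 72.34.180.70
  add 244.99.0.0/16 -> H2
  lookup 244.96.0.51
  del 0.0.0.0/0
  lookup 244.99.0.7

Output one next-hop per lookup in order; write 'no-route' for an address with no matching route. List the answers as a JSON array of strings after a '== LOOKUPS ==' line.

Trace:
  add 72.32.0.0/12 -> H1 at depth 12
  add 20.240.0.0/12 -> H1 at depth 12
  add 0.0.0.0/0 -> H0 at depth 0
  add 72.34.180.70/32 -> H2 at depth 32
  add 20.240.0.0/12 -> H1 at depth 12
  lookup 72.34.180.70: bits 01001000001000101011010001000110 walk d0:H0→d1:-→d2:-→d3:-→d4:-→d5:-→d6:-→d7:-→d8:-→d9:-→d10:-→d11:-→d12:H1→d13:-→d14:-→d15:-→d16:-→d17:-→d18:-→d19:-→d20:-→d21:-→d22:-→d23:-→d24:-→d25:-→d26:-→d27:-→d28:-→d29:-→d30:-→d31:-→d32:H2 -> H2
  add 72.34.176.0/20 -> H1 at depth 20
  lookup 72.34.180.70: bits 01001000001000101011010001000110 walk d0:H0→d1:-→d2:-→d3:-→d4:-→d5:-→d6:-→d7:-→d8:-→d9:-→d10:-→d11:-→d12:H1→d13:-→d14:-→d15:-→d16:-→d17:-→d18:-→d19:-→d20:H1→d21:-→d22:-→d23:-→d24:-→d25:-→d26:-→d27:-→d28:-→d29:-→d30:-→d31:-→d32:H2 -> H2
  add 244.96.0.0/12 -> H0 at depth 12
  lookup 66.7.255.55: bits 0100 walk d0:H0→d1:-→d2:-→d3:-→d4:- -> H0
  lookup 72.32.0.1: bits 01001000001000 walk d0:H0→d1:-→d2:-→d3:-→d4:-→d5:-→d6:-→d7:-→d8:-→d9:-→d10:-→d11:-→d12:H1→d13:-→d14:- -> H1
  lookup 244.96.0.5: bits 111101000110 walk d0:H0→d1:-→d2:-→d3:-→d4:-→d5:-→d6:-→d7:-→d8:-→d9:-→d10:-→d11:-→d12:H0 -> H0
  lookup 72.34.180.117: bits 01001000001000101011010001 walk d0:H0→d1:-→d2:-→d3:-→d4:-→d5:-→d6:-→d7:-→d8:-→d9:-→d10:-→d11:-→d12:H1→d13:-→d14:-→d15:-→d16:-→d17:-→d18:-→d19:-→d20:H1→d21:-→d22:-→d23:-→d24:-→d25:-→d26:- -> H1
  lookup 72.34.180.70: bits 01001000001000101011010001000110 walk d0:H0→d1:-→d2:-→d3:-→d4:-→d5:-→d6:-→d7:-→d8:-→d9:-→d10:-→d11:-→d12:H1→d13:-→d14:-→d15:-→d16:-→d17:-→d18:-→d19:-→d20:H1→d21:-→d22:-→d23:-→d24:-→d25:-→d26:-→d27:-→d28:-→d29:-→d30:-→d31:-→d32:H2 -> H2
  add 244.99.0.0/16 -> H2 at depth 16
  add 20.0.0.0/8 -> H2 at depth 8
  del 72.32.0.0/12 (clear depth 12)
  lookup 72.34.180.70: bits 01001000001000101011010001000110 walk d0:H0→d1:-→d2:-→d3:-→d4:-→d5:-→d6:-→d7:-→d8:-→d9:-→d10:-→d11:-→d12:-→d13:-→d14:-→d15:-→d16:-→d17:-→d18:-→d19:-→d20:H1→d21:-→d22:-→d23:-→d24:-→d25:-→d26:-→d27:-→d28:-→d29:-→d30:-→d31:-→d32:H2 -> H2
  add 244.99.0.0/16 -> H2 at depth 16
  lookup 244.96.0.51: bits 11110100011000 walk d0:H0→d1:-→d2:-→d3:-→d4:-→d5:-→d6:-→d7:-→d8:-→d9:-→d10:-→d11:-→d12:H0→d13:-→d14:- -> H0
  del 0.0.0.0/0 (clear depth 0)
  lookup 244.99.0.7: bits 1111010001100011 walk d0:-→d1:-→d2:-→d3:-→d4:-→d5:-→d6:-→d7:-→d8:-→d9:-→d10:-→d11:-→d12:H0→d13:-→d14:-→d15:-→d16:H2 -> H2

== LOOKUPS ==
["H2","H2","H0","H1","H0","H1","H2","H2","H0","H2"]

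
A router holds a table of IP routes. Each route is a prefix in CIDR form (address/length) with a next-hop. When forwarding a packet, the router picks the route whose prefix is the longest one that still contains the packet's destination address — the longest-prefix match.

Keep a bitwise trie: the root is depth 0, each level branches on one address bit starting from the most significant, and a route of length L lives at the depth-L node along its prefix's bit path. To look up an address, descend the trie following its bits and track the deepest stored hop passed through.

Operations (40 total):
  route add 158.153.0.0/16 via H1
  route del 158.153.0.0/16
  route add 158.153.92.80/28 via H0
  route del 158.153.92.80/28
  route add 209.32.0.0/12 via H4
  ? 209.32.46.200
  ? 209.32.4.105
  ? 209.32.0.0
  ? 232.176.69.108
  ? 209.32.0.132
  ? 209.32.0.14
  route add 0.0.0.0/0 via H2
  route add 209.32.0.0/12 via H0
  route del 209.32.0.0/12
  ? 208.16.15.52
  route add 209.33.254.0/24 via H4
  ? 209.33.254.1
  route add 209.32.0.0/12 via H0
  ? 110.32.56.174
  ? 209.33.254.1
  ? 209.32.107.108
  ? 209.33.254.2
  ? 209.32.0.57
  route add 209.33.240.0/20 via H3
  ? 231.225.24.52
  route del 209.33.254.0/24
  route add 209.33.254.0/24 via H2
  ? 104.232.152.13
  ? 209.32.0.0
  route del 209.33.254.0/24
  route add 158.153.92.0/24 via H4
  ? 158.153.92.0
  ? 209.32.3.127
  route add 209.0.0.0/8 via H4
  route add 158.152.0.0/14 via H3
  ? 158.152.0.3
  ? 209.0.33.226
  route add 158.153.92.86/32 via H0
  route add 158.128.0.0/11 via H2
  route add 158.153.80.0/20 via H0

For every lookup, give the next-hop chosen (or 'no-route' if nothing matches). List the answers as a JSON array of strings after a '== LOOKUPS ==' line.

Apply in order:
  + 158.153.0.0/16 (H1) depth=16
  del 158.153.0.0/16 (clear depth 16)
  + 158.153.92.80/28 (H0) depth=28
  del 158.153.92.80/28 (clear depth 28)
  + 209.32.0.0/12 (H4) depth=12
  Q 209.32.46.200: descend 110100010010 ; hops seen [H4] ; pick H4
  Q 209.32.4.105: descend 110100010010 ; hops seen [H4] ; pick H4
  Q 209.32.0.0: descend 110100010010 ; hops seen [H4] ; pick H4
  Q 232.176.69.108: descend 11 ; hops seen [∅] ; pick no-route
  Q 209.32.0.132: descend 110100010010 ; hops seen [H4] ; pick H4
  Q 209.32.0.14: descend 110100010010 ; hops seen [H4] ; pick H4
  + 0.0.0.0/0 (H2) depth=0
  + 209.32.0.0/12 (H0) depth=12
  del 209.32.0.0/12 (clear depth 12)
  Q 208.16.15.52: descend 1101000 ; hops seen [H2] ; pick H2
  + 209.33.254.0/24 (H4) depth=24
  Q 209.33.254.1: descend 110100010010000111111110 ; hops seen [H2,H4] ; pick H4
  + 209.32.0.0/12 (H0) depth=12
  Q 110.32.56.174: descend ε ; hops seen [H2] ; pick H2
  Q 209.33.254.1: descend 110100010010000111111110 ; hops seen [H2,H0,H4] ; pick H4
  Q 209.32.107.108: descend 110100010010000 ; hops seen [H2,H0] ; pick H0
  Q 209.33.254.2: descend 110100010010000111111110 ; hops seen [H2,H0,H4] ; pick H4
  Q 209.32.0.57: descend 110100010010000 ; hops seen [H2,H0] ; pick H0
  + 209.33.240.0/20 (H3) depth=20
  Q 231.225.24.52: descend 11 ; hops seen [H2] ; pick H2
  del 209.33.254.0/24 (clear depth 24)
  + 209.33.254.0/24 (H2) depth=24
  Q 104.232.152.13: descend ε ; hops seen [H2] ; pick H2
  Q 209.32.0.0: descend 110100010010000 ; hops seen [H2,H0] ; pick H0
  del 209.33.254.0/24 (clear depth 24)
  + 158.153.92.0/24 (H4) depth=24
  Q 158.153.92.0: descend 1001111010011001010111000 ; hops seen [H2,H4] ; pick H4
  Q 209.32.3.127: descend 110100010010000 ; hops seen [H2,H0] ; pick H0
  + 209.0.0.0/8 (H4) depth=8
  + 158.152.0.0/14 (H3) depth=14
  Q 158.152.0.3: descend 100111101001100 ; hops seen [H2,H3] ; pick H3
  Q 209.0.33.226: descend 1101000100 ; hops seen [H2,H4] ; pick H4
  + 158.153.92.86/32 (H0) depth=32
  + 158.128.0.0/11 (H2) depth=11
  + 158.153.80.0/20 (H0) depth=20

== LOOKUPS ==
["H4","H4","H4","no-route","H4","H4","H2","H4","H2","H4","H0","H4","H0","H2","H2","H0","H4","H0","H3","H4"]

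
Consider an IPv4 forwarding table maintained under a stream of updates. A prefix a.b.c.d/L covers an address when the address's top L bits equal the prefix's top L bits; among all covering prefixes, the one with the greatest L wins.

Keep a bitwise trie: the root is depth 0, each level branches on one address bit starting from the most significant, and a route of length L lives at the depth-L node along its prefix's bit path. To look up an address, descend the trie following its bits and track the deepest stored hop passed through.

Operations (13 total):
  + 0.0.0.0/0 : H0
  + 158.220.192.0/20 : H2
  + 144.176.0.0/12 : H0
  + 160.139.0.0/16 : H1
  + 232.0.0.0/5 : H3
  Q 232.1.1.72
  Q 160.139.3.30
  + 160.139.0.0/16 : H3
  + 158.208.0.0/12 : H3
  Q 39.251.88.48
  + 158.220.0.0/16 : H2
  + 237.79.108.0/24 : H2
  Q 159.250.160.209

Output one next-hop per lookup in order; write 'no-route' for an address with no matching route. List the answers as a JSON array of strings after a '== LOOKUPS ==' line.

Trace:
  add 0.0.0.0/0 -> H0 at depth 0
  add 158.220.192.0/20 -> H2 at depth 20
  add 144.176.0.0/12 -> H0 at depth 12
  add 160.139.0.0/16 -> H1 at depth 16
  add 232.0.0.0/5 -> H3 at depth 5
  Q 232.1.1.72: descend 11101 ; hops seen [H0,H3] ; pick H3
  Q 160.139.3.30: descend 1010000010001011 ; hops seen [H0,H1] ; pick H1
  add 160.139.0.0/16 -> H3 at depth 16
  add 158.208.0.0/12 -> H3 at depth 12
  Q 39.251.88.48: descend ε ; hops seen [H0] ; pick H0
  add 158.220.0.0/16 -> H2 at depth 16
  add 237.79.108.0/24 -> H2 at depth 24
  Q 159.250.160.209: descend 1001111 ; hops seen [H0] ; pick H0

== LOOKUPS ==
["H3","H1","H0","H0"]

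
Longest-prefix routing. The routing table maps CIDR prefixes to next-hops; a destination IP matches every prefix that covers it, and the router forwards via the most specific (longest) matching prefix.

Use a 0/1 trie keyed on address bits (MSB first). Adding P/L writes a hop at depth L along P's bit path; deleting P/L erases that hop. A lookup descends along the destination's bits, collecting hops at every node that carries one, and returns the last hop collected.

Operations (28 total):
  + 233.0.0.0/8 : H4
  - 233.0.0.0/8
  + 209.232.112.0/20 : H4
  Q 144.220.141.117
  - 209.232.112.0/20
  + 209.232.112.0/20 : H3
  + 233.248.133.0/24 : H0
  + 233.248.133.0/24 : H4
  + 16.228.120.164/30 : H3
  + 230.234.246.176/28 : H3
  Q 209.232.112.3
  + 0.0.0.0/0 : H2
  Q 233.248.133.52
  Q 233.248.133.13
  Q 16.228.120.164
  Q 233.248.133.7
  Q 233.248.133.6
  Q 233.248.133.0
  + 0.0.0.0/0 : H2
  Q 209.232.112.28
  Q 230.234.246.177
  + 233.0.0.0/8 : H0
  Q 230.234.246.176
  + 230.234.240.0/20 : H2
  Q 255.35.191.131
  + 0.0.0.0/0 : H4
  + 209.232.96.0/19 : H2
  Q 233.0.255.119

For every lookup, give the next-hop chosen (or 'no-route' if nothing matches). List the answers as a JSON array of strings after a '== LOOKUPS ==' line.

Trace:
  add 233.0.0.0/8 -> H4 at depth 8
  del 233.0.0.0/8 (clear depth 8)
  add 209.232.112.0/20 -> H4 at depth 20
  lookup 144.220.141.117: bits 1 walk d0:-→d1:- -> no-route
  del 209.232.112.0/20 (clear depth 20)
  add 209.232.112.0/20 -> H3 at depth 20
  add 233.248.133.0/24 -> H0 at depth 24
  add 233.248.133.0/24 -> H4 at depth 24
  add 16.228.120.164/30 -> H3 at depth 30
  add 230.234.246.176/28 -> H3 at depth 28
  lookup 209.232.112.3: bits 11010001111010000111 walk d0:-→d1:-→d2:-→d3:-→d4:-→d5:-→d6:-→d7:-→d8:-→d9:-→d10:-→d11:-→d12:-→d13:-→d14:-→d15:-→d16:-→d17:-→d18:-→d19:-→d20:H3 -> H3
  add 0.0.0.0/0 -> H2 at depth 0
  lookup 233.248.133.52: bits 111010011111100010000101 walk d0:H2→d1:-→d2:-→d3:-→d4:-→d5:-→d6:-→d7:-→d8:-→d9:-→d10:-→d11:-→d12:-→d13:-→d14:-→d15:-→d16:-→d17:-→d18:-→d19:-→d20:-→d21:-→d22:-→d23:-→d24:H4 -> H4
  lookup 233.248.133.13: bits 111010011111100010000101 walk d0:H2→d1:-→d2:-→d3:-→d4:-→d5:-→d6:-→d7:-→d8:-→d9:-→d10:-→d11:-→d12:-→d13:-→d14:-→d15:-→d16:-→d17:-→d18:-→d19:-→d20:-→d21:-→d22:-→d23:-→d24:H4 -> H4
  lookup 16.228.120.164: bits 000100001110010001111000101001 walk d0:H2→d1:-→d2:-→d3:-→d4:-→d5:-→d6:-→d7:-→d8:-→d9:-→d10:-→d11:-→d12:-→d13:-→d14:-→d15:-→d16:-→d17:-→d18:-→d19:-→d20:-→d21:-→d22:-→d23:-→d24:-→d25:-→d26:-→d27:-→d28:-→d29:-→d30:H3 -> H3
  lookup 233.248.133.7: bits 111010011111100010000101 walk d0:H2→d1:-→d2:-→d3:-→d4:-→d5:-→d6:-→d7:-→d8:-→d9:-→d10:-→d11:-→d12:-→d13:-→d14:-→d15:-→d16:-→d17:-→d18:-→d19:-→d20:-→d21:-→d22:-→d23:-→d24:H4 -> H4
  lookup 233.248.133.6: bits 111010011111100010000101 walk d0:H2→d1:-→d2:-→d3:-→d4:-→d5:-→d6:-→d7:-→d8:-→d9:-→d10:-→d11:-→d12:-→d13:-→d14:-→d15:-→d16:-→d17:-→d18:-→d19:-→d20:-→d21:-→d22:-→d23:-→d24:H4 -> H4
  lookup 233.248.133.0: bits 111010011111100010000101 walk d0:H2→d1:-→d2:-→d3:-→d4:-→d5:-→d6:-→d7:-→d8:-→d9:-→d10:-→d11:-→d12:-→d13:-→d14:-→d15:-→d16:-→d17:-→d18:-→d19:-→d20:-→d21:-→d22:-→d23:-→d24:H4 -> H4
  add 0.0.0.0/0 -> H2 at depth 0
  lookup 209.232.112.28: bits 11010001111010000111 walk d0:H2→d1:-→d2:-→d3:-→d4:-→d5:-→d6:-→d7:-→d8:-→d9:-→d10:-→d11:-→d12:-→d13:-→d14:-→d15:-→d16:-→d17:-→d18:-→d19:-→d20:H3 -> H3
  lookup 230.234.246.177: bits 1110011011101010111101101011 walk d0:H2→d1:-→d2:-→d3:-→d4:-→d5:-→d6:-→d7:-→d8:-→d9:-→d10:-→d11:-→d12:-→d13:-→d14:-→d15:-→d16:-→d17:-→d18:-→d19:-→d20:-→d21:-→d22:-→d23:-→d24:-→d25:-→d26:-→d27:-→d28:H3 -> H3
  add 233.0.0.0/8 -> H0 at depth 8
  lookup 230.234.246.176: bits 1110011011101010111101101011 walk d0:H2→d1:-→d2:-→d3:-→d4:-→d5:-→d6:-→d7:-→d8:-→d9:-→d10:-→d11:-→d12:-→d13:-→d14:-→d15:-→d16:-→d17:-→d18:-→d19:-→d20:-→d21:-→d22:-→d23:-→d24:-→d25:-→d26:-→d27:-→d28:H3 -> H3
  add 230.234.240.0/20 -> H2 at depth 20
  lookup 255.35.191.131: bits 111 walk d0:H2→d1:-→d2:-→d3:- -> H2
  add 0.0.0.0/0 -> H4 at depth 0
  add 209.232.96.0/19 -> H2 at depth 19
  lookup 233.0.255.119: bits 11101001 walk d0:H4→d1:-→d2:-→d3:-→d4:-→d5:-→d6:-→d7:-→d8:H0 -> H0

== LOOKUPS ==
["no-route","H3","H4","H4","H3","H4","H4","H4","H3","H3","H3","H2","H0"]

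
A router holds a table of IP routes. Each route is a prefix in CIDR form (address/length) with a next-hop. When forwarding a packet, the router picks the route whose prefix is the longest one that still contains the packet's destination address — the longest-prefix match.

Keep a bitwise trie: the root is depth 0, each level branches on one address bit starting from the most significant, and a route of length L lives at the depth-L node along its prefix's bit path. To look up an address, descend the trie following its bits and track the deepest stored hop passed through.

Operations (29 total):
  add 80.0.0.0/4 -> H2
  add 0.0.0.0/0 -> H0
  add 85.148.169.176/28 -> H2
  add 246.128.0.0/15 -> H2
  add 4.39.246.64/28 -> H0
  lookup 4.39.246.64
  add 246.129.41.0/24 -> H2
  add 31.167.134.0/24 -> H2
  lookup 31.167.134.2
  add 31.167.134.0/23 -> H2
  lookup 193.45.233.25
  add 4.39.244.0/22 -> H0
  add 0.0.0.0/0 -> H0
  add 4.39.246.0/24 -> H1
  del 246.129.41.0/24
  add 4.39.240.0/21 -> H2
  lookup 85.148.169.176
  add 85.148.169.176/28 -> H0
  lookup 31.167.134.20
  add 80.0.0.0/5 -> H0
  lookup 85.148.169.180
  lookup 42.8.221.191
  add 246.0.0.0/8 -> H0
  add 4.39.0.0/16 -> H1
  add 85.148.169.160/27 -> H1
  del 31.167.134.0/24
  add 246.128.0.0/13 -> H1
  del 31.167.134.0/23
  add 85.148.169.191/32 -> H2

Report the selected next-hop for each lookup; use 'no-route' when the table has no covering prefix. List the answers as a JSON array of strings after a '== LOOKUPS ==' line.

Apply in order:
  add 80.0.0.0/4 -> H2 at depth 4
  add 0.0.0.0/0 -> H0 at depth 0
  add 85.148.169.176/28 -> H2 at depth 28
  add 246.128.0.0/15 -> H2 at depth 15
  add 4.39.246.64/28 -> H0 at depth 28
  lookup 4.39.246.64: bits 0000010000100111111101100100 walk d0:H0→d1:-→d2:-→d3:-→d4:-→d5:-→d6:-→d7:-→d8:-→d9:-→d10:-→d11:-→d12:-→d13:-→d14:-→d15:-→d16:-→d17:-→d18:-→d19:-→d20:-→d21:-→d22:-→d23:-→d24:-→d25:-→d26:-→d27:-→d28:H0 -> H0
  add 246.129.41.0/24 -> H2 at depth 24
  add 31.167.134.0/24 -> H2 at depth 24
  lookup 31.167.134.2: bits 000111111010011110000110 walk d0:H0→d1:-→d2:-→d3:-→d4:-→d5:-→d6:-→d7:-→d8:-→d9:-→d10:-→d11:-→d12:-→d13:-→d14:-→d15:-→d16:-→d17:-→d18:-→d19:-→d20:-→d21:-→d22:-→d23:-→d24:H2 -> H2
  add 31.167.134.0/23 -> H2 at depth 23
  lookup 193.45.233.25: bits 11 walk d0:H0→d1:-→d2:- -> H0
  add 4.39.244.0/22 -> H0 at depth 22
  add 0.0.0.0/0 -> H0 at depth 0
  add 4.39.246.0/24 -> H1 at depth 24
  - 246.129.41.0/24 clear@24
  add 4.39.240.0/21 -> H2 at depth 21
  lookup 85.148.169.176: bits 0101010110010100101010011011 walk d0:H0→d1:-→d2:-→d3:-→d4:H2→d5:-→d6:-→d7:-→d8:-→d9:-→d10:-→d11:-→d12:-→d13:-→d14:-→d15:-→d16:-→d17:-→d18:-→d19:-→d20:-→d21:-→d22:-→d23:-→d24:-→d25:-→d26:-→d27:-→d28:H2 -> H2
  add 85.148.169.176/28 -> H0 at depth 28
  lookup 31.167.134.20: bits 000111111010011110000110 walk d0:H0→d1:-→d2:-→d3:-→d4:-→d5:-→d6:-→d7:-→d8:-→d9:-→d10:-→d11:-→d12:-→d13:-→d14:-→d15:-→d16:-→d17:-→d18:-→d19:-→d20:-→d21:-→d22:-→d23:H2→d24:H2 -> H2
  add 80.0.0.0/5 -> H0 at depth 5
  lookup 85.148.169.180: bits 0101010110010100101010011011 walk d0:H0→d1:-→d2:-→d3:-→d4:H2→d5:H0→d6:-→d7:-→d8:-→d9:-→d10:-→d11:-→d12:-→d13:-→d14:-→d15:-→d16:-→d17:-→d18:-→d19:-→d20:-→d21:-→d22:-→d23:-→d24:-→d25:-→d26:-→d27:-→d28:H0 -> H0
  lookup 42.8.221.191: bits 00 walk d0:H0→d1:-→d2:- -> H0
  add 246.0.0.0/8 -> H0 at depth 8
  add 4.39.0.0/16 -> H1 at depth 16
  add 85.148.169.160/27 -> H1 at depth 27
  - 31.167.134.0/24 clear@24
  add 246.128.0.0/13 -> H1 at depth 13
  - 31.167.134.0/23 clear@23
  add 85.148.169.191/32 -> H2 at depth 32

== LOOKUPS ==
["H0","H2","H0","H2","H2","H0","H0"]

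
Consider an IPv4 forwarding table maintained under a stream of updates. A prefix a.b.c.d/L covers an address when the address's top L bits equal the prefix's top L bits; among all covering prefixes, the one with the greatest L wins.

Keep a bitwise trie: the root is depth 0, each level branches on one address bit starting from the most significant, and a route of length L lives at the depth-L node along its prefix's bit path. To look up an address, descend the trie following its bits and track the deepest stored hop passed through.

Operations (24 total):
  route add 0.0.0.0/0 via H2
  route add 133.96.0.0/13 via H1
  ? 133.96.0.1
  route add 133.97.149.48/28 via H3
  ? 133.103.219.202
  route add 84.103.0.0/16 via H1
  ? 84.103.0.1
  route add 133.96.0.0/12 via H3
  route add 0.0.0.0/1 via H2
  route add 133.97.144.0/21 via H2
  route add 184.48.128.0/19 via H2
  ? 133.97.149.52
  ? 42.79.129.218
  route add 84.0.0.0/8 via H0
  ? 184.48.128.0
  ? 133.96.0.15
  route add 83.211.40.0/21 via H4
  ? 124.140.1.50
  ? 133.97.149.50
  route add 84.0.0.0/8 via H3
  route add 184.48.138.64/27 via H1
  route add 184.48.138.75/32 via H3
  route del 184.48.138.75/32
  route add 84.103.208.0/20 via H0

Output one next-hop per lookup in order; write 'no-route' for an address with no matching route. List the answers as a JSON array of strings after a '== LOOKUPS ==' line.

Apply in order:
  + 0.0.0.0/0 (H2) depth=0
  + 133.96.0.0/13 (H1) depth=13
  Q 133.96.0.1: descend 1000010101100 ; hops seen [H2,H1] ; pick H1
  + 133.97.149.48/28 (H3) depth=28
  Q 133.103.219.202: descend 1000010101100 ; hops seen [H2,H1] ; pick H1
  + 84.103.0.0/16 (H1) depth=16
  Q 84.103.0.1: descend 0101010001100111 ; hops seen [H2,H1] ; pick H1
  + 133.96.0.0/12 (H3) depth=12
  + 0.0.0.0/1 (H2) depth=1
  + 133.97.144.0/21 (H2) depth=21
  + 184.48.128.0/19 (H2) depth=19
  Q 133.97.149.52: descend 1000010101100001100101010011 ; hops seen [H2,H3,H1,H2,H3] ; pick H3
  Q 42.79.129.218: descend 0 ; hops seen [H2,H2] ; pick H2
  + 84.0.0.0/8 (H0) depth=8
  Q 184.48.128.0: descend 1011100000110000100 ; hops seen [H2,H2] ; pick H2
  Q 133.96.0.15: descend 100001010110000 ; hops seen [H2,H3,H1] ; pick H1
  + 83.211.40.0/21 (H4) depth=21
  Q 124.140.1.50: descend 01 ; hops seen [H2,H2] ; pick H2
  Q 133.97.149.50: descend 1000010101100001100101010011 ; hops seen [H2,H3,H1,H2,H3] ; pick H3
  + 84.0.0.0/8 (H3) depth=8
  + 184.48.138.64/27 (H1) depth=27
  + 184.48.138.75/32 (H3) depth=32
  - 184.48.138.75/32 clear@32
  + 84.103.208.0/20 (H0) depth=20

== LOOKUPS ==
["H1","H1","H1","H3","H2","H2","H1","H2","H3"]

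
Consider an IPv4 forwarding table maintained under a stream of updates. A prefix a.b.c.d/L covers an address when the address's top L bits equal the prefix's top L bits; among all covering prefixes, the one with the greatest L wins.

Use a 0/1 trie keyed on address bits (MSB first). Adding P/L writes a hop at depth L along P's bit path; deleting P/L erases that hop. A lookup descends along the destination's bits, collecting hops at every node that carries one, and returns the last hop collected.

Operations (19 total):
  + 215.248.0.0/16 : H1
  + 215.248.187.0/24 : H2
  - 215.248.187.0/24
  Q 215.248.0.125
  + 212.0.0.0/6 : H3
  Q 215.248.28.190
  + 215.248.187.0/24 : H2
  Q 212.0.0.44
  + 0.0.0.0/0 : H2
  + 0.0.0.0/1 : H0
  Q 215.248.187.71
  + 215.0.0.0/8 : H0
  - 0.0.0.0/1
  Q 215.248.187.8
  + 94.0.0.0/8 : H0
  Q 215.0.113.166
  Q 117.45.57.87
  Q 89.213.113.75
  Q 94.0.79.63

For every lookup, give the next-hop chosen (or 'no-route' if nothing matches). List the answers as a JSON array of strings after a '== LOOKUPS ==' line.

Apply in order:
  add 215.248.0.0/16 -> H1 at depth 16
  add 215.248.187.0/24 -> H2 at depth 24
  del 215.248.187.0/24 (clear depth 24)
  Q 215.248.0.125: descend 1101011111111000 ; hops seen [H1] ; pick H1
  add 212.0.0.0/6 -> H3 at depth 6
  Q 215.248.28.190: descend 1101011111111000 ; hops seen [H3,H1] ; pick H1
  add 215.248.187.0/24 -> H2 at depth 24
  Q 212.0.0.44: descend 110101 ; hops seen [H3] ; pick H3
  add 0.0.0.0/0 -> H2 at depth 0
  add 0.0.0.0/1 -> H0 at depth 1
  Q 215.248.187.71: descend 110101111111100010111011 ; hops seen [H2,H3,H1,H2] ; pick H2
  add 215.0.0.0/8 -> H0 at depth 8
  del 0.0.0.0/1 (clear depth 1)
  Q 215.248.187.8: descend 110101111111100010111011 ; hops seen [H2,H3,H0,H1,H2] ; pick H2
  add 94.0.0.0/8 -> H0 at depth 8
  Q 215.0.113.166: descend 11010111 ; hops seen [H2,H3,H0] ; pick H0
  Q 117.45.57.87: descend 01 ; hops seen [H2] ; pick H2
  Q 89.213.113.75: descend 01011 ; hops seen [H2] ; pick H2
  Q 94.0.79.63: descend 01011110 ; hops seen [H2,H0] ; pick H0

== LOOKUPS ==
["H1","H1","H3","H2","H2","H0","H2","H2","H0"]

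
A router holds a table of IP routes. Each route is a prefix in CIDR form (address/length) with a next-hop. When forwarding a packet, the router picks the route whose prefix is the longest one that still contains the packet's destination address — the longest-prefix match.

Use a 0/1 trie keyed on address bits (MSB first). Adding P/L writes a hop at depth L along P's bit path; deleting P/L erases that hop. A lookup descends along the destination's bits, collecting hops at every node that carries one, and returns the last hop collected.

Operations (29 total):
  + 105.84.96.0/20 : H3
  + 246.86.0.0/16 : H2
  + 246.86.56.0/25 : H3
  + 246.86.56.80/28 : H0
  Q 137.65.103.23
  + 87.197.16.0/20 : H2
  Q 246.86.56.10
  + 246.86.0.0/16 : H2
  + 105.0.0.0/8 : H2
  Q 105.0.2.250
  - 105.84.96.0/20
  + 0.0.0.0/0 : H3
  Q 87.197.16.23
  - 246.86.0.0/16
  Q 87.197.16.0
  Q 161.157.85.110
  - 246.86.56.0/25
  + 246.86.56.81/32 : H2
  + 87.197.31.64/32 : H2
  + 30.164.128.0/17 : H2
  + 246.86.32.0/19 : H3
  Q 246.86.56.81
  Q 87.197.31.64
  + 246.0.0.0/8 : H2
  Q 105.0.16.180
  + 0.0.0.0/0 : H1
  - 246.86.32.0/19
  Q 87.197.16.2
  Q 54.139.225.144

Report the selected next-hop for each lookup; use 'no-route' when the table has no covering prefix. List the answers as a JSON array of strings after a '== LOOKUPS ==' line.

Trace:
  + 105.84.96.0/20 (H3) depth=20
  + 246.86.0.0/16 (H2) depth=16
  + 246.86.56.0/25 (H3) depth=25
  + 246.86.56.80/28 (H0) depth=28
  ? 137.65.103.23  path d0:-→d1:-  best=no-route
  + 87.197.16.0/20 (H2) depth=20
  ? 246.86.56.10  path d0:-→d1:-→d2:-→d3:-→d4:-→d5:-→d6:-→d7:-→d8:-→d9:-→d10:-→d11:-→d12:-→d13:-→d14:-→d15:-→d16:H2→d17:-→d18:-→d19:-→d20:-→d21:-→d22:-→d23:-→d24:-→d25:H3  best=H3
  + 246.86.0.0/16 (H2) depth=16
  + 105.0.0.0/8 (H2) depth=8
  ? 105.0.2.250  path d0:-→d1:-→d2:-→d3:-→d4:-→d5:-→d6:-→d7:-→d8:H2→d9:-  best=H2
  del 105.84.96.0/20 (clear depth 20)
  + 0.0.0.0/0 (H3) depth=0
  ? 87.197.16.23  path d0:H3→d1:-→d2:-→d3:-→d4:-→d5:-→d6:-→d7:-→d8:-→d9:-→d10:-→d11:-→d12:-→d13:-→d14:-→d15:-→d16:-→d17:-→d18:-→d19:-→d20:H2  best=H2
  del 246.86.0.0/16 (clear depth 16)
  ? 87.197.16.0  path d0:H3→d1:-→d2:-→d3:-→d4:-→d5:-→d6:-→d7:-→d8:-→d9:-→d10:-→d11:-→d12:-→d13:-→d14:-→d15:-→d16:-→d17:-→d18:-→d19:-→d20:H2  best=H2
  ? 161.157.85.110  path d0:H3→d1:-  best=H3
  del 246.86.56.0/25 (clear depth 25)
  + 246.86.56.81/32 (H2) depth=32
  + 87.197.31.64/32 (H2) depth=32
  + 30.164.128.0/17 (H2) depth=17
  + 246.86.32.0/19 (H3) depth=19
  ? 246.86.56.81  path d0:H3→d1:-→d2:-→d3:-→d4:-→d5:-→d6:-→d7:-→d8:-→d9:-→d10:-→d11:-→d12:-→d13:-→d14:-→d15:-→d16:-→d17:-→d18:-→d19:H3→d20:-→d21:-→d22:-→d23:-→d24:-→d25:-→d26:-→d27:-→d28:H0→d29:-→d30:-→d31:-→d32:H2  best=H2
  ? 87.197.31.64  path d0:H3→d1:-→d2:-→d3:-→d4:-→d5:-→d6:-→d7:-→d8:-→d9:-→d10:-→d11:-→d12:-→d13:-→d14:-→d15:-→d16:-→d17:-→d18:-→d19:-→d20:H2→d21:-→d22:-→d23:-→d24:-→d25:-→d26:-→d27:-→d28:-→d29:-→d30:-→d31:-→d32:H2  best=H2
  + 246.0.0.0/8 (H2) depth=8
  ? 105.0.16.180  path d0:H3→d1:-→d2:-→d3:-→d4:-→d5:-→d6:-→d7:-→d8:H2→d9:-  best=H2
  + 0.0.0.0/0 (H1) depth=0
  del 246.86.32.0/19 (clear depth 19)
  ? 87.197.16.2  path d0:H1→d1:-→d2:-→d3:-→d4:-→d5:-→d6:-→d7:-→d8:-→d9:-→d10:-→d11:-→d12:-→d13:-→d14:-→d15:-→d16:-→d17:-→d18:-→d19:-→d20:H2  best=H2
  ? 54.139.225.144  path d0:H1→d1:-→d2:-  best=H1

== LOOKUPS ==
["no-route","H3","H2","H2","H2","H3","H2","H2","H2","H2","H1"]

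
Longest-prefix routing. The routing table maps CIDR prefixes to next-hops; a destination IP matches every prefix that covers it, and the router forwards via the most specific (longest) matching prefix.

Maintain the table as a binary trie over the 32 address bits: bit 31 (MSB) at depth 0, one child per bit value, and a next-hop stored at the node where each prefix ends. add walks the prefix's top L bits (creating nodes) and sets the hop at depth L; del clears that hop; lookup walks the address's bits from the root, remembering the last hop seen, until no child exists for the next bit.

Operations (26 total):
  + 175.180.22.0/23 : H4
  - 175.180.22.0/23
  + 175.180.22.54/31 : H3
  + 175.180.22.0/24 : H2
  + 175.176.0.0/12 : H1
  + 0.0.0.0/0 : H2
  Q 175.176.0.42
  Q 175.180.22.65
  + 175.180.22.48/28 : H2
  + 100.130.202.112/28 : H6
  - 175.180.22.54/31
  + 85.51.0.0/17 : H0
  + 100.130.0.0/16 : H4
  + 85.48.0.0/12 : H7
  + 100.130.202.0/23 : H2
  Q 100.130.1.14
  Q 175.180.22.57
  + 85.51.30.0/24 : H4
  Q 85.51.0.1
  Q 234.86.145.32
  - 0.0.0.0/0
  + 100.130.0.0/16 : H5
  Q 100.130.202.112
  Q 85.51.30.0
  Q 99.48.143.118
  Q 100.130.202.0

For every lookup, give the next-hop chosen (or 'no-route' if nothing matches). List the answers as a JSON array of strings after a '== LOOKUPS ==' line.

Trace:
  + 175.180.22.0/23 (H4) depth=23
  - 175.180.22.0/23 clear@23
  + 175.180.22.54/31 (H3) depth=31
  + 175.180.22.0/24 (H2) depth=24
  + 175.176.0.0/12 (H1) depth=12
  + 0.0.0.0/0 (H2) depth=0
  ? 175.176.0.42  path d0:H2→d1:-→d2:-→d3:-→d4:-→d5:-→d6:-→d7:-→d8:-→d9:-→d10:-→d11:-→d12:H1→d13:-  best=H1
  ? 175.180.22.65  path d0:H2→d1:-→d2:-→d3:-→d4:-→d5:-→d6:-→d7:-→d8:-→d9:-→d10:-→d11:-→d12:H1→d13:-→d14:-→d15:-→d16:-→d17:-→d18:-→d19:-→d20:-→d21:-→d22:-→d23:-→d24:H2→d25:-  best=H2
  + 175.180.22.48/28 (H2) depth=28
  + 100.130.202.112/28 (H6) depth=28
  - 175.180.22.54/31 clear@31
  + 85.51.0.0/17 (H0) depth=17
  + 100.130.0.0/16 (H4) depth=16
  + 85.48.0.0/12 (H7) depth=12
  + 100.130.202.0/23 (H2) depth=23
  ? 100.130.1.14  path d0:H2→d1:-→d2:-→d3:-→d4:-→d5:-→d6:-→d7:-→d8:-→d9:-→d10:-→d11:-→d12:-→d13:-→d14:-→d15:-→d16:H4  best=H4
  ? 175.180.22.57  path d0:H2→d1:-→d2:-→d3:-→d4:-→d5:-→d6:-→d7:-→d8:-→d9:-→d10:-→d11:-→d12:H1→d13:-→d14:-→d15:-→d16:-→d17:-→d18:-→d19:-→d20:-→d21:-→d22:-→d23:-→d24:H2→d25:-→d26:-→d27:-→d28:H2  best=H2
  + 85.51.30.0/24 (H4) depth=24
  ? 85.51.0.1  path d0:H2→d1:-→d2:-→d3:-→d4:-→d5:-→d6:-→d7:-→d8:-→d9:-→d10:-→d11:-→d12:H7→d13:-→d14:-→d15:-→d16:-→d17:H0→d18:-→d19:-  best=H0
  ? 234.86.145.32  path d0:H2→d1:-  best=H2
  - 0.0.0.0/0 clear@0
  + 100.130.0.0/16 (H5) depth=16
  ? 100.130.202.112  path d0:-→d1:-→d2:-→d3:-→d4:-→d5:-→d6:-→d7:-→d8:-→d9:-→d10:-→d11:-→d12:-→d13:-→d14:-→d15:-→d16:H5→d17:-→d18:-→d19:-→d20:-→d21:-→d22:-→d23:H2→d24:-→d25:-→d26:-→d27:-→d28:H6  best=H6
  ? 85.51.30.0  path d0:-→d1:-→d2:-→d3:-→d4:-→d5:-→d6:-→d7:-→d8:-→d9:-→d10:-→d11:-→d12:H7→d13:-→d14:-→d15:-→d16:-→d17:H0→d18:-→d19:-→d20:-→d21:-→d22:-→d23:-→d24:H4  best=H4
  ? 99.48.143.118  path d0:-→d1:-→d2:-→d3:-→d4:-→d5:-  best=no-route
  ? 100.130.202.0  path d0:-→d1:-→d2:-→d3:-→d4:-→d5:-→d6:-→d7:-→d8:-→d9:-→d10:-→d11:-→d12:-→d13:-→d14:-→d15:-→d16:H5→d17:-→d18:-→d19:-→d20:-→d21:-→d22:-→d23:H2→d24:-→d25:-  best=H2

== LOOKUPS ==
["H1","H2","H4","H2","H0","H2","H6","H4","no-route","H2"]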